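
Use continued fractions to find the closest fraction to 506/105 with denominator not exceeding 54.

53/11

Expand x = 506/105 as a continued fraction with the Euclidean algorithm:
  506 = 4*105 + 86, so a_0 = 4.
  105 = 1*86 + 19, so a_1 = 1.
  86 = 4*19 + 10, so a_2 = 4.
  19 = 1*10 + 9, so a_3 = 1.
  10 = 1*9 + 1, so a_4 = 1.
  9 = 9*1 + 0, so a_5 = 9.
so x = [4; 1, 4, 1, 1, 9].
Convergents (p_i = a_i*p_{i-1} + p_{i-2}, q_i = a_i*q_{i-1} + q_{i-2} with p_{-2}=0, p_{-1}=1, q_{-2}=1, q_{-1}=0), until the denominator exceeds 54:
  i=0: a_0=4, p_0 = 4*1 + 0 = 4, q_0 = 4*0 + 1 = 1.
  i=1: a_1=1, p_1 = 1*4 + 1 = 5, q_1 = 1*1 + 0 = 1.
  i=2: a_2=4, p_2 = 4*5 + 4 = 24, q_2 = 4*1 + 1 = 5.
  i=3: a_3=1, p_3 = 1*24 + 5 = 29, q_3 = 1*5 + 1 = 6.
  i=4: a_4=1, p_4 = 1*29 + 24 = 53, q_4 = 1*6 + 5 = 11.
  i=5: a_5=9, p_5 = 9*53 + 29 = 506, q_5 = 9*11 + 6 = 105.
q_5 = 105 > 54, so the last convergent with denominator <= 54 is p_4/q_4 = 53/11.
The closest fraction with denominator <= 54 is either p_4/q_4 or the intermediate fraction (k*p_4 + p_3)/(k*q_4 + q_3) with the largest k >= 1 whose denominator stays <= 54; these approach x as k grows, and every other convergent or intermediate fraction in range is farther away.
Largest k: floor((54 - q_3)/q_4) = floor((54 - 6)/11) = 4.
That gives (4*53 + 29)/(4*11 + 6) = 241/50.
Compare the errors: |x - 53/11| = |506*11 - 53*105|/(105*11) = 1/1155, and |x - 241/50| = |506*50 - 241*105|/(105*50) = 5/5250.
Cross-multiplying, 1*5250 = 5250 < 5775 = 5*1155, so 1/1155 is smaller: the convergent 53/11 is closer to x than 241/50.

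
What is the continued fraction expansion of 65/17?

Run the Euclidean algorithm on 65 and 17; the successive quotients are the partial quotients a_0, a_1, ... (each step inverts the fractional part left over by the previous one):
  65 = 3*17 + 14, so a_0 = 3.
  17 = 1*14 + 3, so a_1 = 1.
  14 = 4*3 + 2, so a_2 = 4.
  3 = 1*2 + 1, so a_3 = 1.
  2 = 2*1 + 0, so a_4 = 2.
The remainder reaches 0 after 5 divisions, so the expansion has 5 partial quotients, read off in order.

[3; 1, 4, 1, 2]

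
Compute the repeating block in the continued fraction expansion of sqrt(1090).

Write x_i = (sqrt(1090) + m_i)/d_i with (m_0, d_0) = (0, 1). a_0 = floor(sqrt(1090)) = 33, since 33^2 = 1089 <= 1090 < 1156 = 34^2.
Iterate m_{i+1} = d_i*a_i - m_i, d_{i+1} = (1090 - m_{i+1}^2)/d_i, a_{i+1} = floor((a_0 + m_{i+1})/d_{i+1}):
  m_1 = 1*33 - 0 = 33, d_1 = (1090 - 33^2)/1 = 1/1 = 1, a_1 = floor((33 + 33)/1) = 66.
  m_2 = 1*66 - 33 = 33, d_2 = (1090 - 33^2)/1 = 1/1 = 1: (m_2, d_2) = (m_1, d_1) = (33, 1), so from here the quotient a_1 repeats; the period length is 1.
Hence the expansion of sqrt(1090) is a_0 = 33 followed by the repeating block 66 (period 1).

[33; (66)]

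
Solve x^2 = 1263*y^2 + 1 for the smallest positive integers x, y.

(x, y) = (142297, 4004)

First expand sqrt(1263) as a continued fraction. With x_i = (sqrt(1263) + m_i)/d_i and (m_0, d_0) = (0, 1): a_0 = floor(sqrt(1263)) = 35, since 35^2 = 1225 <= 1263 < 1296 = 36^2.
Iterate m_{i+1} = d_i*a_i - m_i, d_{i+1} = (1263 - m_{i+1}^2)/d_i, a_{i+1} = floor((a_0 + m_{i+1})/d_{i+1}):
  m_1 = 1*35 - 0 = 35, d_1 = (1263 - 35^2)/1 = 38/1 = 38, a_1 = floor((35 + 35)/38) = 1.
  m_2 = 38*1 - 35 = 3, d_2 = (1263 - 3^2)/38 = 1254/38 = 33, a_2 = floor((35 + 3)/33) = 1.
  m_3 = 33*1 - 3 = 30, d_3 = (1263 - 30^2)/33 = 363/33 = 11, a_3 = floor((35 + 30)/11) = 5.
  m_4 = 11*5 - 30 = 25, d_4 = (1263 - 25^2)/11 = 638/11 = 58, a_4 = floor((35 + 25)/58) = 1.
  m_5 = 58*1 - 25 = 33, d_5 = (1263 - 33^2)/58 = 174/58 = 3, a_5 = floor((35 + 33)/3) = 22.
  m_6 = 3*22 - 33 = 33, d_6 = (1263 - 33^2)/3 = 174/3 = 58, a_6 = floor((35 + 33)/58) = 1.
  m_7 = 58*1 - 33 = 25, d_7 = (1263 - 25^2)/58 = 638/58 = 11, a_7 = floor((35 + 25)/11) = 5.
  m_8 = 11*5 - 25 = 30, d_8 = (1263 - 30^2)/11 = 363/11 = 33, a_8 = floor((35 + 30)/33) = 1.
  m_9 = 33*1 - 30 = 3, d_9 = (1263 - 3^2)/33 = 1254/33 = 38, a_9 = floor((35 + 3)/38) = 1.
  m_10 = 38*1 - 3 = 35, d_10 = (1263 - 35^2)/38 = 38/38 = 1, a_10 = floor((35 + 35)/1) = 70.
  m_11 = 1*70 - 35 = 35, d_11 = (1263 - 35^2)/1 = 38/1 = 38: (m_11, d_11) = (m_1, d_1) = (35, 38), so from here the quotients repeat a_1, ..., a_10; the period length is 10.
So sqrt(1263) = [35; (1, 1, 5, 1, 22, 1, 5, 1, 1, 70)] with period length k = 10.
k is even, so the fundamental solution of x^2 - 1263y^2 = 1 is (p_{k-1}, q_{k-1}) = (p_9, q_9); compute convergents through index 9.
Convergents (p_i = a_i*p_{i-1} + p_{i-2}, q_i = a_i*q_{i-1} + q_{i-2} with p_{-2}=0, p_{-1}=1, q_{-2}=1, q_{-1}=0):
  i=0: a_0=35, p_0 = 35*1 + 0 = 35, q_0 = 35*0 + 1 = 1.
  i=1: a_1=1, p_1 = 1*35 + 1 = 36, q_1 = 1*1 + 0 = 1.
  i=2: a_2=1, p_2 = 1*36 + 35 = 71, q_2 = 1*1 + 1 = 2.
  i=3: a_3=5, p_3 = 5*71 + 36 = 391, q_3 = 5*2 + 1 = 11.
  i=4: a_4=1, p_4 = 1*391 + 71 = 462, q_4 = 1*11 + 2 = 13.
  i=5: a_5=22, p_5 = 22*462 + 391 = 10555, q_5 = 22*13 + 11 = 297.
  i=6: a_6=1, p_6 = 1*10555 + 462 = 11017, q_6 = 1*297 + 13 = 310.
  i=7: a_7=5, p_7 = 5*11017 + 10555 = 65640, q_7 = 5*310 + 297 = 1847.
  i=8: a_8=1, p_8 = 1*65640 + 11017 = 76657, q_8 = 1*1847 + 310 = 2157.
  i=9: a_9=1, p_9 = 1*76657 + 65640 = 142297, q_9 = 1*2157 + 1847 = 4004.
Check: 142297^2 - 1263*4004^2 = 20248436209 - 20248436208 = 1, so (x, y) = (142297, 4004) solves the equation, and by the theorem it is the least positive solution.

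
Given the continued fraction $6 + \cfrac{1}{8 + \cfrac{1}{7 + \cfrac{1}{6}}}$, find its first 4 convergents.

Using the convergent recurrence p_i = a_i*p_{i-1} + p_{i-2}, q_i = a_i*q_{i-1} + q_{i-2} with p_{-2}=0, p_{-1}=1, q_{-2}=1, q_{-1}=0:
  i=0: a_0=6, p_0 = 6*1 + 0 = 6, q_0 = 6*0 + 1 = 1.
  i=1: a_1=8, p_1 = 8*6 + 1 = 49, q_1 = 8*1 + 0 = 8.
  i=2: a_2=7, p_2 = 7*49 + 6 = 349, q_2 = 7*8 + 1 = 57.
  i=3: a_3=6, p_3 = 6*349 + 49 = 2143, q_3 = 6*57 + 8 = 350.

6/1, 49/8, 349/57, 2143/350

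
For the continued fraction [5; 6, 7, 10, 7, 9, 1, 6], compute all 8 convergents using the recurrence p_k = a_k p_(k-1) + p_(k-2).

Using the convergent recurrence p_i = a_i*p_{i-1} + p_{i-2}, q_i = a_i*q_{i-1} + q_{i-2} with p_{-2}=0, p_{-1}=1, q_{-2}=1, q_{-1}=0:
  i=0: a_0=5, p_0 = 5*1 + 0 = 5, q_0 = 5*0 + 1 = 1.
  i=1: a_1=6, p_1 = 6*5 + 1 = 31, q_1 = 6*1 + 0 = 6.
  i=2: a_2=7, p_2 = 7*31 + 5 = 222, q_2 = 7*6 + 1 = 43.
  i=3: a_3=10, p_3 = 10*222 + 31 = 2251, q_3 = 10*43 + 6 = 436.
  i=4: a_4=7, p_4 = 7*2251 + 222 = 15979, q_4 = 7*436 + 43 = 3095.
  i=5: a_5=9, p_5 = 9*15979 + 2251 = 146062, q_5 = 9*3095 + 436 = 28291.
  i=6: a_6=1, p_6 = 1*146062 + 15979 = 162041, q_6 = 1*28291 + 3095 = 31386.
  i=7: a_7=6, p_7 = 6*162041 + 146062 = 1118308, q_7 = 6*31386 + 28291 = 216607.

5/1, 31/6, 222/43, 2251/436, 15979/3095, 146062/28291, 162041/31386, 1118308/216607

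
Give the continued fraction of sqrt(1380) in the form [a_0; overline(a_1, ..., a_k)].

[37; overline(6, 1, 2, 1, 6, 74)]

Write x_i = (sqrt(1380) + m_i)/d_i with (m_0, d_0) = (0, 1). a_0 = floor(sqrt(1380)) = 37, since 37^2 = 1369 <= 1380 < 1444 = 38^2.
Iterate m_{i+1} = d_i*a_i - m_i, d_{i+1} = (1380 - m_{i+1}^2)/d_i, a_{i+1} = floor((a_0 + m_{i+1})/d_{i+1}):
  m_1 = 1*37 - 0 = 37, d_1 = (1380 - 37^2)/1 = 11/1 = 11, a_1 = floor((37 + 37)/11) = 6.
  m_2 = 11*6 - 37 = 29, d_2 = (1380 - 29^2)/11 = 539/11 = 49, a_2 = floor((37 + 29)/49) = 1.
  m_3 = 49*1 - 29 = 20, d_3 = (1380 - 20^2)/49 = 980/49 = 20, a_3 = floor((37 + 20)/20) = 2.
  m_4 = 20*2 - 20 = 20, d_4 = (1380 - 20^2)/20 = 980/20 = 49, a_4 = floor((37 + 20)/49) = 1.
  m_5 = 49*1 - 20 = 29, d_5 = (1380 - 29^2)/49 = 539/49 = 11, a_5 = floor((37 + 29)/11) = 6.
  m_6 = 11*6 - 29 = 37, d_6 = (1380 - 37^2)/11 = 11/11 = 1, a_6 = floor((37 + 37)/1) = 74.
  m_7 = 1*74 - 37 = 37, d_7 = (1380 - 37^2)/1 = 11/1 = 11: (m_7, d_7) = (m_1, d_1) = (37, 11), so from here the quotients repeat a_1, ..., a_6; the period length is 6.
Hence the expansion of sqrt(1380) is a_0 = 37 followed by the repeating block 6, 1, 2, 1, 6, 74 (period 6).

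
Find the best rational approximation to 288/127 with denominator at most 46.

93/41

Expand x = 288/127 as a continued fraction with the Euclidean algorithm:
  288 = 2*127 + 34, so a_0 = 2.
  127 = 3*34 + 25, so a_1 = 3.
  34 = 1*25 + 9, so a_2 = 1.
  25 = 2*9 + 7, so a_3 = 2.
  9 = 1*7 + 2, so a_4 = 1.
  7 = 3*2 + 1, so a_5 = 3.
  2 = 2*1 + 0, so a_6 = 2.
so x = [2; 3, 1, 2, 1, 3, 2].
Convergents (p_i = a_i*p_{i-1} + p_{i-2}, q_i = a_i*q_{i-1} + q_{i-2} with p_{-2}=0, p_{-1}=1, q_{-2}=1, q_{-1}=0), until the denominator exceeds 46:
  i=0: a_0=2, p_0 = 2*1 + 0 = 2, q_0 = 2*0 + 1 = 1.
  i=1: a_1=3, p_1 = 3*2 + 1 = 7, q_1 = 3*1 + 0 = 3.
  i=2: a_2=1, p_2 = 1*7 + 2 = 9, q_2 = 1*3 + 1 = 4.
  i=3: a_3=2, p_3 = 2*9 + 7 = 25, q_3 = 2*4 + 3 = 11.
  i=4: a_4=1, p_4 = 1*25 + 9 = 34, q_4 = 1*11 + 4 = 15.
  i=5: a_5=3, p_5 = 3*34 + 25 = 127, q_5 = 3*15 + 11 = 56.
q_5 = 56 > 46, so the last convergent with denominator <= 46 is p_4/q_4 = 34/15.
The closest fraction with denominator <= 46 is either p_4/q_4 or the intermediate fraction (k*p_4 + p_3)/(k*q_4 + q_3) with the largest k >= 1 whose denominator stays <= 46; these approach x as k grows, and every other convergent or intermediate fraction in range is farther away.
Largest k: floor((46 - q_3)/q_4) = floor((46 - 11)/15) = 2.
That gives (2*34 + 25)/(2*15 + 11) = 93/41.
Compare the errors: |x - 34/15| = |288*15 - 34*127|/(127*15) = 2/1905, and |x - 93/41| = |288*41 - 93*127|/(127*41) = 3/5207.
Cross-multiplying, 3*1905 = 5715 < 10414 = 2*5207, so 3/5207 is smaller: the intermediate fraction 93/41 is closer to x than 34/15.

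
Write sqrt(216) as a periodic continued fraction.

Write x_i = (sqrt(216) + m_i)/d_i with (m_0, d_0) = (0, 1). a_0 = floor(sqrt(216)) = 14, since 14^2 = 196 <= 216 < 225 = 15^2.
Iterate m_{i+1} = d_i*a_i - m_i, d_{i+1} = (216 - m_{i+1}^2)/d_i, a_{i+1} = floor((a_0 + m_{i+1})/d_{i+1}):
  m_1 = 1*14 - 0 = 14, d_1 = (216 - 14^2)/1 = 20/1 = 20, a_1 = floor((14 + 14)/20) = 1.
  m_2 = 20*1 - 14 = 6, d_2 = (216 - 6^2)/20 = 180/20 = 9, a_2 = floor((14 + 6)/9) = 2.
  m_3 = 9*2 - 6 = 12, d_3 = (216 - 12^2)/9 = 72/9 = 8, a_3 = floor((14 + 12)/8) = 3.
  m_4 = 8*3 - 12 = 12, d_4 = (216 - 12^2)/8 = 72/8 = 9, a_4 = floor((14 + 12)/9) = 2.
  m_5 = 9*2 - 12 = 6, d_5 = (216 - 6^2)/9 = 180/9 = 20, a_5 = floor((14 + 6)/20) = 1.
  m_6 = 20*1 - 6 = 14, d_6 = (216 - 14^2)/20 = 20/20 = 1, a_6 = floor((14 + 14)/1) = 28.
  m_7 = 1*28 - 14 = 14, d_7 = (216 - 14^2)/1 = 20/1 = 20: (m_7, d_7) = (m_1, d_1) = (14, 20), so from here the quotients repeat a_1, ..., a_6; the period length is 6.
Hence the expansion of sqrt(216) is a_0 = 14 followed by the repeating block 1, 2, 3, 2, 1, 28 (period 6).

[14; (1, 2, 3, 2, 1, 28)]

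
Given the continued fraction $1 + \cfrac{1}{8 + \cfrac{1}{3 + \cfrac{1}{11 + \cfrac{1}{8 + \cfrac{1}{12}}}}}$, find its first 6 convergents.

1/1, 9/8, 28/25, 317/283, 2564/2289, 31085/27751

Using the convergent recurrence p_i = a_i*p_{i-1} + p_{i-2}, q_i = a_i*q_{i-1} + q_{i-2} with p_{-2}=0, p_{-1}=1, q_{-2}=1, q_{-1}=0:
  i=0: a_0=1, p_0 = 1*1 + 0 = 1, q_0 = 1*0 + 1 = 1.
  i=1: a_1=8, p_1 = 8*1 + 1 = 9, q_1 = 8*1 + 0 = 8.
  i=2: a_2=3, p_2 = 3*9 + 1 = 28, q_2 = 3*8 + 1 = 25.
  i=3: a_3=11, p_3 = 11*28 + 9 = 317, q_3 = 11*25 + 8 = 283.
  i=4: a_4=8, p_4 = 8*317 + 28 = 2564, q_4 = 8*283 + 25 = 2289.
  i=5: a_5=12, p_5 = 12*2564 + 317 = 31085, q_5 = 12*2289 + 283 = 27751.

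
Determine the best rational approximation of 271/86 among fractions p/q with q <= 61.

Expand x = 271/86 as a continued fraction with the Euclidean algorithm:
  271 = 3*86 + 13, so a_0 = 3.
  86 = 6*13 + 8, so a_1 = 6.
  13 = 1*8 + 5, so a_2 = 1.
  8 = 1*5 + 3, so a_3 = 1.
  5 = 1*3 + 2, so a_4 = 1.
  3 = 1*2 + 1, so a_5 = 1.
  2 = 2*1 + 0, so a_6 = 2.
so x = [3; 6, 1, 1, 1, 1, 2].
Convergents (p_i = a_i*p_{i-1} + p_{i-2}, q_i = a_i*q_{i-1} + q_{i-2} with p_{-2}=0, p_{-1}=1, q_{-2}=1, q_{-1}=0), until the denominator exceeds 61:
  i=0: a_0=3, p_0 = 3*1 + 0 = 3, q_0 = 3*0 + 1 = 1.
  i=1: a_1=6, p_1 = 6*3 + 1 = 19, q_1 = 6*1 + 0 = 6.
  i=2: a_2=1, p_2 = 1*19 + 3 = 22, q_2 = 1*6 + 1 = 7.
  i=3: a_3=1, p_3 = 1*22 + 19 = 41, q_3 = 1*7 + 6 = 13.
  i=4: a_4=1, p_4 = 1*41 + 22 = 63, q_4 = 1*13 + 7 = 20.
  i=5: a_5=1, p_5 = 1*63 + 41 = 104, q_5 = 1*20 + 13 = 33.
  i=6: a_6=2, p_6 = 2*104 + 63 = 271, q_6 = 2*33 + 20 = 86.
q_6 = 86 > 61, so the last convergent with denominator <= 61 is p_5/q_5 = 104/33.
The closest fraction with denominator <= 61 is either p_5/q_5 or the intermediate fraction (k*p_5 + p_4)/(k*q_5 + q_4) with the largest k >= 1 whose denominator stays <= 61; these approach x as k grows, and every other convergent or intermediate fraction in range is farther away.
Largest k: floor((61 - q_4)/q_5) = floor((61 - 20)/33) = 1.
That gives (1*104 + 63)/(1*33 + 20) = 167/53.
Compare the errors: |x - 104/33| = |271*33 - 104*86|/(86*33) = 1/2838, and |x - 167/53| = |271*53 - 167*86|/(86*53) = 1/4558.
Cross-multiplying, 1*2838 = 2838 < 4558 = 1*4558, so 1/4558 is smaller: the intermediate fraction 167/53 is closer to x than 104/33.

167/53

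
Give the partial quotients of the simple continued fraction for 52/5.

[10; 2, 2]

Run the Euclidean algorithm on 52 and 5; the successive quotients are the partial quotients a_0, a_1, ... (each step inverts the fractional part left over by the previous one):
  52 = 10*5 + 2, so a_0 = 10.
  5 = 2*2 + 1, so a_1 = 2.
  2 = 2*1 + 0, so a_2 = 2.
The remainder reaches 0 after 3 divisions, so the expansion has 3 partial quotients, read off in order.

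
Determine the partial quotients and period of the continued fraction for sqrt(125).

Write x_i = (sqrt(125) + m_i)/d_i with (m_0, d_0) = (0, 1). a_0 = floor(sqrt(125)) = 11, since 11^2 = 121 <= 125 < 144 = 12^2.
Iterate m_{i+1} = d_i*a_i - m_i, d_{i+1} = (125 - m_{i+1}^2)/d_i, a_{i+1} = floor((a_0 + m_{i+1})/d_{i+1}):
  m_1 = 1*11 - 0 = 11, d_1 = (125 - 11^2)/1 = 4/1 = 4, a_1 = floor((11 + 11)/4) = 5.
  m_2 = 4*5 - 11 = 9, d_2 = (125 - 9^2)/4 = 44/4 = 11, a_2 = floor((11 + 9)/11) = 1.
  m_3 = 11*1 - 9 = 2, d_3 = (125 - 2^2)/11 = 121/11 = 11, a_3 = floor((11 + 2)/11) = 1.
  m_4 = 11*1 - 2 = 9, d_4 = (125 - 9^2)/11 = 44/11 = 4, a_4 = floor((11 + 9)/4) = 5.
  m_5 = 4*5 - 9 = 11, d_5 = (125 - 11^2)/4 = 4/4 = 1, a_5 = floor((11 + 11)/1) = 22.
  m_6 = 1*22 - 11 = 11, d_6 = (125 - 11^2)/1 = 4/1 = 4: (m_6, d_6) = (m_1, d_1) = (11, 4), so from here the quotients repeat a_1, ..., a_5; the period length is 5.
Hence the expansion of sqrt(125) is a_0 = 11 followed by the repeating block 5, 1, 1, 5, 22 (period 5).

[11; (5, 1, 1, 5, 22)]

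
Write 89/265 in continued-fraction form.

Run the Euclidean algorithm on 89 and 265; the successive quotients are the partial quotients a_0, a_1, ... (each step inverts the fractional part left over by the previous one):
  89 = 0*265 + 89, so a_0 = 0.
  265 = 2*89 + 87, so a_1 = 2.
  89 = 1*87 + 2, so a_2 = 1.
  87 = 43*2 + 1, so a_3 = 43.
  2 = 2*1 + 0, so a_4 = 2.
The remainder reaches 0 after 5 divisions, so the expansion has 5 partial quotients, read off in order.

[0; 2, 1, 43, 2]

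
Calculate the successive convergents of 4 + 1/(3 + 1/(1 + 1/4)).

4/1, 13/3, 17/4, 81/19

Using the convergent recurrence p_i = a_i*p_{i-1} + p_{i-2}, q_i = a_i*q_{i-1} + q_{i-2} with p_{-2}=0, p_{-1}=1, q_{-2}=1, q_{-1}=0:
  i=0: a_0=4, p_0 = 4*1 + 0 = 4, q_0 = 4*0 + 1 = 1.
  i=1: a_1=3, p_1 = 3*4 + 1 = 13, q_1 = 3*1 + 0 = 3.
  i=2: a_2=1, p_2 = 1*13 + 4 = 17, q_2 = 1*3 + 1 = 4.
  i=3: a_3=4, p_3 = 4*17 + 13 = 81, q_3 = 4*4 + 3 = 19.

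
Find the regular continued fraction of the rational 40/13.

[3; 13]

Run the Euclidean algorithm on 40 and 13; the successive quotients are the partial quotients a_0, a_1, ... (each step inverts the fractional part left over by the previous one):
  40 = 3*13 + 1, so a_0 = 3.
  13 = 13*1 + 0, so a_1 = 13.
The remainder reaches 0 after 2 divisions, so the expansion has 2 partial quotients, read off in order.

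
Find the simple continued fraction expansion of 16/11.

Run the Euclidean algorithm on 16 and 11; the successive quotients are the partial quotients a_0, a_1, ... (each step inverts the fractional part left over by the previous one):
  16 = 1*11 + 5, so a_0 = 1.
  11 = 2*5 + 1, so a_1 = 2.
  5 = 5*1 + 0, so a_2 = 5.
The remainder reaches 0 after 3 divisions, so the expansion has 3 partial quotients, read off in order.

[1; 2, 5]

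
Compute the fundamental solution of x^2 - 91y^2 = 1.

(x, y) = (1574, 165)

First expand sqrt(91) as a continued fraction. With x_i = (sqrt(91) + m_i)/d_i and (m_0, d_0) = (0, 1): a_0 = floor(sqrt(91)) = 9, since 9^2 = 81 <= 91 < 100 = 10^2.
Iterate m_{i+1} = d_i*a_i - m_i, d_{i+1} = (91 - m_{i+1}^2)/d_i, a_{i+1} = floor((a_0 + m_{i+1})/d_{i+1}):
  m_1 = 1*9 - 0 = 9, d_1 = (91 - 9^2)/1 = 10/1 = 10, a_1 = floor((9 + 9)/10) = 1.
  m_2 = 10*1 - 9 = 1, d_2 = (91 - 1^2)/10 = 90/10 = 9, a_2 = floor((9 + 1)/9) = 1.
  m_3 = 9*1 - 1 = 8, d_3 = (91 - 8^2)/9 = 27/9 = 3, a_3 = floor((9 + 8)/3) = 5.
  m_4 = 3*5 - 8 = 7, d_4 = (91 - 7^2)/3 = 42/3 = 14, a_4 = floor((9 + 7)/14) = 1.
  m_5 = 14*1 - 7 = 7, d_5 = (91 - 7^2)/14 = 42/14 = 3, a_5 = floor((9 + 7)/3) = 5.
  m_6 = 3*5 - 7 = 8, d_6 = (91 - 8^2)/3 = 27/3 = 9, a_6 = floor((9 + 8)/9) = 1.
  m_7 = 9*1 - 8 = 1, d_7 = (91 - 1^2)/9 = 90/9 = 10, a_7 = floor((9 + 1)/10) = 1.
  m_8 = 10*1 - 1 = 9, d_8 = (91 - 9^2)/10 = 10/10 = 1, a_8 = floor((9 + 9)/1) = 18.
  m_9 = 1*18 - 9 = 9, d_9 = (91 - 9^2)/1 = 10/1 = 10: (m_9, d_9) = (m_1, d_1) = (9, 10), so from here the quotients repeat a_1, ..., a_8; the period length is 8.
So sqrt(91) = [9; (1, 1, 5, 1, 5, 1, 1, 18)] with period length k = 8.
k is even, so the fundamental solution of x^2 - 91y^2 = 1 is (p_{k-1}, q_{k-1}) = (p_7, q_7); compute convergents through index 7.
Convergents (p_i = a_i*p_{i-1} + p_{i-2}, q_i = a_i*q_{i-1} + q_{i-2} with p_{-2}=0, p_{-1}=1, q_{-2}=1, q_{-1}=0):
  i=0: a_0=9, p_0 = 9*1 + 0 = 9, q_0 = 9*0 + 1 = 1.
  i=1: a_1=1, p_1 = 1*9 + 1 = 10, q_1 = 1*1 + 0 = 1.
  i=2: a_2=1, p_2 = 1*10 + 9 = 19, q_2 = 1*1 + 1 = 2.
  i=3: a_3=5, p_3 = 5*19 + 10 = 105, q_3 = 5*2 + 1 = 11.
  i=4: a_4=1, p_4 = 1*105 + 19 = 124, q_4 = 1*11 + 2 = 13.
  i=5: a_5=5, p_5 = 5*124 + 105 = 725, q_5 = 5*13 + 11 = 76.
  i=6: a_6=1, p_6 = 1*725 + 124 = 849, q_6 = 1*76 + 13 = 89.
  i=7: a_7=1, p_7 = 1*849 + 725 = 1574, q_7 = 1*89 + 76 = 165.
Check: 1574^2 - 91*165^2 = 2477476 - 2477475 = 1, so (x, y) = (1574, 165) solves the equation, and by the theorem it is the least positive solution.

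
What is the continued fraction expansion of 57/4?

[14; 4]

Run the Euclidean algorithm on 57 and 4; the successive quotients are the partial quotients a_0, a_1, ... (each step inverts the fractional part left over by the previous one):
  57 = 14*4 + 1, so a_0 = 14.
  4 = 4*1 + 0, so a_1 = 4.
The remainder reaches 0 after 2 divisions, so the expansion has 2 partial quotients, read off in order.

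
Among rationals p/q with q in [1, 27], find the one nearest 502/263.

Expand x = 502/263 as a continued fraction with the Euclidean algorithm:
  502 = 1*263 + 239, so a_0 = 1.
  263 = 1*239 + 24, so a_1 = 1.
  239 = 9*24 + 23, so a_2 = 9.
  24 = 1*23 + 1, so a_3 = 1.
  23 = 23*1 + 0, so a_4 = 23.
so x = [1; 1, 9, 1, 23].
Convergents (p_i = a_i*p_{i-1} + p_{i-2}, q_i = a_i*q_{i-1} + q_{i-2} with p_{-2}=0, p_{-1}=1, q_{-2}=1, q_{-1}=0), until the denominator exceeds 27:
  i=0: a_0=1, p_0 = 1*1 + 0 = 1, q_0 = 1*0 + 1 = 1.
  i=1: a_1=1, p_1 = 1*1 + 1 = 2, q_1 = 1*1 + 0 = 1.
  i=2: a_2=9, p_2 = 9*2 + 1 = 19, q_2 = 9*1 + 1 = 10.
  i=3: a_3=1, p_3 = 1*19 + 2 = 21, q_3 = 1*10 + 1 = 11.
  i=4: a_4=23, p_4 = 23*21 + 19 = 502, q_4 = 23*11 + 10 = 263.
q_4 = 263 > 27, so the last convergent with denominator <= 27 is p_3/q_3 = 21/11.
The closest fraction with denominator <= 27 is either p_3/q_3 or the intermediate fraction (k*p_3 + p_2)/(k*q_3 + q_2) with the largest k >= 1 whose denominator stays <= 27; these approach x as k grows, and every other convergent or intermediate fraction in range is farther away.
Largest k: floor((27 - q_2)/q_3) = floor((27 - 10)/11) = 1.
That gives (1*21 + 19)/(1*11 + 10) = 40/21.
Compare the errors: |x - 21/11| = |502*11 - 21*263|/(263*11) = 1/2893, and |x - 40/21| = |502*21 - 40*263|/(263*21) = 22/5523.
Cross-multiplying, 1*5523 = 5523 < 63646 = 22*2893, so 1/2893 is smaller: the convergent 21/11 is closer to x than 40/21.

21/11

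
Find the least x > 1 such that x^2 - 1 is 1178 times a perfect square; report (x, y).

First expand sqrt(1178) as a continued fraction. With x_i = (sqrt(1178) + m_i)/d_i and (m_0, d_0) = (0, 1): a_0 = floor(sqrt(1178)) = 34, since 34^2 = 1156 <= 1178 < 1225 = 35^2.
Iterate m_{i+1} = d_i*a_i - m_i, d_{i+1} = (1178 - m_{i+1}^2)/d_i, a_{i+1} = floor((a_0 + m_{i+1})/d_{i+1}):
  m_1 = 1*34 - 0 = 34, d_1 = (1178 - 34^2)/1 = 22/1 = 22, a_1 = floor((34 + 34)/22) = 3.
  m_2 = 22*3 - 34 = 32, d_2 = (1178 - 32^2)/22 = 154/22 = 7, a_2 = floor((34 + 32)/7) = 9.
  m_3 = 7*9 - 32 = 31, d_3 = (1178 - 31^2)/7 = 217/7 = 31, a_3 = floor((34 + 31)/31) = 2.
  m_4 = 31*2 - 31 = 31, d_4 = (1178 - 31^2)/31 = 217/31 = 7, a_4 = floor((34 + 31)/7) = 9.
  m_5 = 7*9 - 31 = 32, d_5 = (1178 - 32^2)/7 = 154/7 = 22, a_5 = floor((34 + 32)/22) = 3.
  m_6 = 22*3 - 32 = 34, d_6 = (1178 - 34^2)/22 = 22/22 = 1, a_6 = floor((34 + 34)/1) = 68.
  m_7 = 1*68 - 34 = 34, d_7 = (1178 - 34^2)/1 = 22/1 = 22: (m_7, d_7) = (m_1, d_1) = (34, 22), so from here the quotients repeat a_1, ..., a_6; the period length is 6.
So sqrt(1178) = [34; (3, 9, 2, 9, 3, 68)] with period length k = 6.
k is even, so the fundamental solution of x^2 - 1178y^2 = 1 is (p_{k-1}, q_{k-1}) = (p_5, q_5); compute convergents through index 5.
Convergents (p_i = a_i*p_{i-1} + p_{i-2}, q_i = a_i*q_{i-1} + q_{i-2} with p_{-2}=0, p_{-1}=1, q_{-2}=1, q_{-1}=0):
  i=0: a_0=34, p_0 = 34*1 + 0 = 34, q_0 = 34*0 + 1 = 1.
  i=1: a_1=3, p_1 = 3*34 + 1 = 103, q_1 = 3*1 + 0 = 3.
  i=2: a_2=9, p_2 = 9*103 + 34 = 961, q_2 = 9*3 + 1 = 28.
  i=3: a_3=2, p_3 = 2*961 + 103 = 2025, q_3 = 2*28 + 3 = 59.
  i=4: a_4=9, p_4 = 9*2025 + 961 = 19186, q_4 = 9*59 + 28 = 559.
  i=5: a_5=3, p_5 = 3*19186 + 2025 = 59583, q_5 = 3*559 + 59 = 1736.
Check: 59583^2 - 1178*1736^2 = 3550133889 - 3550133888 = 1, so (x, y) = (59583, 1736) solves the equation, and by the theorem it is the least positive solution.

(x, y) = (59583, 1736)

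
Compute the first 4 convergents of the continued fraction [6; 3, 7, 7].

Using the convergent recurrence p_i = a_i*p_{i-1} + p_{i-2}, q_i = a_i*q_{i-1} + q_{i-2} with p_{-2}=0, p_{-1}=1, q_{-2}=1, q_{-1}=0:
  i=0: a_0=6, p_0 = 6*1 + 0 = 6, q_0 = 6*0 + 1 = 1.
  i=1: a_1=3, p_1 = 3*6 + 1 = 19, q_1 = 3*1 + 0 = 3.
  i=2: a_2=7, p_2 = 7*19 + 6 = 139, q_2 = 7*3 + 1 = 22.
  i=3: a_3=7, p_3 = 7*139 + 19 = 992, q_3 = 7*22 + 3 = 157.

6/1, 19/3, 139/22, 992/157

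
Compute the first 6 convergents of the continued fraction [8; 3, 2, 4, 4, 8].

Using the convergent recurrence p_i = a_i*p_{i-1} + p_{i-2}, q_i = a_i*q_{i-1} + q_{i-2} with p_{-2}=0, p_{-1}=1, q_{-2}=1, q_{-1}=0:
  i=0: a_0=8, p_0 = 8*1 + 0 = 8, q_0 = 8*0 + 1 = 1.
  i=1: a_1=3, p_1 = 3*8 + 1 = 25, q_1 = 3*1 + 0 = 3.
  i=2: a_2=2, p_2 = 2*25 + 8 = 58, q_2 = 2*3 + 1 = 7.
  i=3: a_3=4, p_3 = 4*58 + 25 = 257, q_3 = 4*7 + 3 = 31.
  i=4: a_4=4, p_4 = 4*257 + 58 = 1086, q_4 = 4*31 + 7 = 131.
  i=5: a_5=8, p_5 = 8*1086 + 257 = 8945, q_5 = 8*131 + 31 = 1079.

8/1, 25/3, 58/7, 257/31, 1086/131, 8945/1079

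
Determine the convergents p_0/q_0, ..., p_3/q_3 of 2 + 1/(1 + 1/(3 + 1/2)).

2/1, 3/1, 11/4, 25/9

Using the convergent recurrence p_i = a_i*p_{i-1} + p_{i-2}, q_i = a_i*q_{i-1} + q_{i-2} with p_{-2}=0, p_{-1}=1, q_{-2}=1, q_{-1}=0:
  i=0: a_0=2, p_0 = 2*1 + 0 = 2, q_0 = 2*0 + 1 = 1.
  i=1: a_1=1, p_1 = 1*2 + 1 = 3, q_1 = 1*1 + 0 = 1.
  i=2: a_2=3, p_2 = 3*3 + 2 = 11, q_2 = 3*1 + 1 = 4.
  i=3: a_3=2, p_3 = 2*11 + 3 = 25, q_3 = 2*4 + 1 = 9.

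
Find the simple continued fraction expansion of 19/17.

Run the Euclidean algorithm on 19 and 17; the successive quotients are the partial quotients a_0, a_1, ... (each step inverts the fractional part left over by the previous one):
  19 = 1*17 + 2, so a_0 = 1.
  17 = 8*2 + 1, so a_1 = 8.
  2 = 2*1 + 0, so a_2 = 2.
The remainder reaches 0 after 3 divisions, so the expansion has 3 partial quotients, read off in order.

[1; 8, 2]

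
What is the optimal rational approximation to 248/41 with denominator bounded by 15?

Expand x = 248/41 as a continued fraction with the Euclidean algorithm:
  248 = 6*41 + 2, so a_0 = 6.
  41 = 20*2 + 1, so a_1 = 20.
  2 = 2*1 + 0, so a_2 = 2.
so x = [6; 20, 2].
Convergents (p_i = a_i*p_{i-1} + p_{i-2}, q_i = a_i*q_{i-1} + q_{i-2} with p_{-2}=0, p_{-1}=1, q_{-2}=1, q_{-1}=0), until the denominator exceeds 15:
  i=0: a_0=6, p_0 = 6*1 + 0 = 6, q_0 = 6*0 + 1 = 1.
  i=1: a_1=20, p_1 = 20*6 + 1 = 121, q_1 = 20*1 + 0 = 20.
q_1 = 20 > 15, so the last convergent with denominator <= 15 is p_0/q_0 = 6/1.
The closest fraction with denominator <= 15 is either p_0/q_0 or the intermediate fraction (k*p_0 + p_{-1})/(k*q_0 + q_{-1}) with the largest k >= 1 whose denominator stays <= 15; these approach x as k grows, and every other convergent or intermediate fraction in range is farther away.
Largest k: floor((15 - q_{-1})/q_0) = floor((15 - 0)/1) = 15 (using the seeds p_{-1} = 1, q_{-1} = 0).
That gives (15*6 + 1)/(15*1 + 0) = 91/15.
Compare the errors: |x - 6/1| = |248*1 - 6*41|/(41*1) = 2/41, and |x - 91/15| = |248*15 - 91*41|/(41*15) = 11/615.
Cross-multiplying, 11*41 = 451 < 1230 = 2*615, so 11/615 is smaller: the intermediate fraction 91/15 is closer to x than 6/1.

91/15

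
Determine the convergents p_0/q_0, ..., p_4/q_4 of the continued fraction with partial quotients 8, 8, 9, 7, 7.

Using the convergent recurrence p_i = a_i*p_{i-1} + p_{i-2}, q_i = a_i*q_{i-1} + q_{i-2} with p_{-2}=0, p_{-1}=1, q_{-2}=1, q_{-1}=0:
  i=0: a_0=8, p_0 = 8*1 + 0 = 8, q_0 = 8*0 + 1 = 1.
  i=1: a_1=8, p_1 = 8*8 + 1 = 65, q_1 = 8*1 + 0 = 8.
  i=2: a_2=9, p_2 = 9*65 + 8 = 593, q_2 = 9*8 + 1 = 73.
  i=3: a_3=7, p_3 = 7*593 + 65 = 4216, q_3 = 7*73 + 8 = 519.
  i=4: a_4=7, p_4 = 7*4216 + 593 = 30105, q_4 = 7*519 + 73 = 3706.

8/1, 65/8, 593/73, 4216/519, 30105/3706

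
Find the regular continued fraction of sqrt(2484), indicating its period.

Write x_i = (sqrt(2484) + m_i)/d_i with (m_0, d_0) = (0, 1). a_0 = floor(sqrt(2484)) = 49, since 49^2 = 2401 <= 2484 < 2500 = 50^2.
Iterate m_{i+1} = d_i*a_i - m_i, d_{i+1} = (2484 - m_{i+1}^2)/d_i, a_{i+1} = floor((a_0 + m_{i+1})/d_{i+1}):
  m_1 = 1*49 - 0 = 49, d_1 = (2484 - 49^2)/1 = 83/1 = 83, a_1 = floor((49 + 49)/83) = 1.
  m_2 = 83*1 - 49 = 34, d_2 = (2484 - 34^2)/83 = 1328/83 = 16, a_2 = floor((49 + 34)/16) = 5.
  m_3 = 16*5 - 34 = 46, d_3 = (2484 - 46^2)/16 = 368/16 = 23, a_3 = floor((49 + 46)/23) = 4.
  m_4 = 23*4 - 46 = 46, d_4 = (2484 - 46^2)/23 = 368/23 = 16, a_4 = floor((49 + 46)/16) = 5.
  m_5 = 16*5 - 46 = 34, d_5 = (2484 - 34^2)/16 = 1328/16 = 83, a_5 = floor((49 + 34)/83) = 1.
  m_6 = 83*1 - 34 = 49, d_6 = (2484 - 49^2)/83 = 83/83 = 1, a_6 = floor((49 + 49)/1) = 98.
  m_7 = 1*98 - 49 = 49, d_7 = (2484 - 49^2)/1 = 83/1 = 83: (m_7, d_7) = (m_1, d_1) = (49, 83), so from here the quotients repeat a_1, ..., a_6; the period length is 6.
Hence the expansion of sqrt(2484) is a_0 = 49 followed by the repeating block 1, 5, 4, 5, 1, 98 (period 6).

[49; (1, 5, 4, 5, 1, 98)]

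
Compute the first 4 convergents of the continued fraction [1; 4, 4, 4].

1/1, 5/4, 21/17, 89/72

Using the convergent recurrence p_i = a_i*p_{i-1} + p_{i-2}, q_i = a_i*q_{i-1} + q_{i-2} with p_{-2}=0, p_{-1}=1, q_{-2}=1, q_{-1}=0:
  i=0: a_0=1, p_0 = 1*1 + 0 = 1, q_0 = 1*0 + 1 = 1.
  i=1: a_1=4, p_1 = 4*1 + 1 = 5, q_1 = 4*1 + 0 = 4.
  i=2: a_2=4, p_2 = 4*5 + 1 = 21, q_2 = 4*4 + 1 = 17.
  i=3: a_3=4, p_3 = 4*21 + 5 = 89, q_3 = 4*17 + 4 = 72.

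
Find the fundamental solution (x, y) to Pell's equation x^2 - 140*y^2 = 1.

(x, y) = (71, 6)

First expand sqrt(140) as a continued fraction. With x_i = (sqrt(140) + m_i)/d_i and (m_0, d_0) = (0, 1): a_0 = floor(sqrt(140)) = 11, since 11^2 = 121 <= 140 < 144 = 12^2.
Iterate m_{i+1} = d_i*a_i - m_i, d_{i+1} = (140 - m_{i+1}^2)/d_i, a_{i+1} = floor((a_0 + m_{i+1})/d_{i+1}):
  m_1 = 1*11 - 0 = 11, d_1 = (140 - 11^2)/1 = 19/1 = 19, a_1 = floor((11 + 11)/19) = 1.
  m_2 = 19*1 - 11 = 8, d_2 = (140 - 8^2)/19 = 76/19 = 4, a_2 = floor((11 + 8)/4) = 4.
  m_3 = 4*4 - 8 = 8, d_3 = (140 - 8^2)/4 = 76/4 = 19, a_3 = floor((11 + 8)/19) = 1.
  m_4 = 19*1 - 8 = 11, d_4 = (140 - 11^2)/19 = 19/19 = 1, a_4 = floor((11 + 11)/1) = 22.
  m_5 = 1*22 - 11 = 11, d_5 = (140 - 11^2)/1 = 19/1 = 19: (m_5, d_5) = (m_1, d_1) = (11, 19), so from here the quotients repeat a_1, ..., a_4; the period length is 4.
So sqrt(140) = [11; (1, 4, 1, 22)] with period length k = 4.
k is even, so the fundamental solution of x^2 - 140y^2 = 1 is (p_{k-1}, q_{k-1}) = (p_3, q_3); compute convergents through index 3.
Convergents (p_i = a_i*p_{i-1} + p_{i-2}, q_i = a_i*q_{i-1} + q_{i-2} with p_{-2}=0, p_{-1}=1, q_{-2}=1, q_{-1}=0):
  i=0: a_0=11, p_0 = 11*1 + 0 = 11, q_0 = 11*0 + 1 = 1.
  i=1: a_1=1, p_1 = 1*11 + 1 = 12, q_1 = 1*1 + 0 = 1.
  i=2: a_2=4, p_2 = 4*12 + 11 = 59, q_2 = 4*1 + 1 = 5.
  i=3: a_3=1, p_3 = 1*59 + 12 = 71, q_3 = 1*5 + 1 = 6.
Check: 71^2 - 140*6^2 = 5041 - 5040 = 1, so (x, y) = (71, 6) solves the equation, and by the theorem it is the least positive solution.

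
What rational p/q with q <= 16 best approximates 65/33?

2/1

Expand x = 65/33 as a continued fraction with the Euclidean algorithm:
  65 = 1*33 + 32, so a_0 = 1.
  33 = 1*32 + 1, so a_1 = 1.
  32 = 32*1 + 0, so a_2 = 32.
so x = [1; 1, 32].
Convergents (p_i = a_i*p_{i-1} + p_{i-2}, q_i = a_i*q_{i-1} + q_{i-2} with p_{-2}=0, p_{-1}=1, q_{-2}=1, q_{-1}=0), until the denominator exceeds 16:
  i=0: a_0=1, p_0 = 1*1 + 0 = 1, q_0 = 1*0 + 1 = 1.
  i=1: a_1=1, p_1 = 1*1 + 1 = 2, q_1 = 1*1 + 0 = 1.
  i=2: a_2=32, p_2 = 32*2 + 1 = 65, q_2 = 32*1 + 1 = 33.
q_2 = 33 > 16, so the last convergent with denominator <= 16 is p_1/q_1 = 2/1.
The closest fraction with denominator <= 16 is either p_1/q_1 or the intermediate fraction (k*p_1 + p_0)/(k*q_1 + q_0) with the largest k >= 1 whose denominator stays <= 16; these approach x as k grows, and every other convergent or intermediate fraction in range is farther away.
Largest k: floor((16 - q_0)/q_1) = floor((16 - 1)/1) = 15.
That gives (15*2 + 1)/(15*1 + 1) = 31/16.
Compare the errors: |x - 2/1| = |65*1 - 2*33|/(33*1) = 1/33, and |x - 31/16| = |65*16 - 31*33|/(33*16) = 17/528.
Cross-multiplying, 1*528 = 528 < 561 = 17*33, so 1/33 is smaller: the convergent 2/1 is closer to x than 31/16.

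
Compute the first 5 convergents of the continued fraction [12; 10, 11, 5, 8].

Using the convergent recurrence p_i = a_i*p_{i-1} + p_{i-2}, q_i = a_i*q_{i-1} + q_{i-2} with p_{-2}=0, p_{-1}=1, q_{-2}=1, q_{-1}=0:
  i=0: a_0=12, p_0 = 12*1 + 0 = 12, q_0 = 12*0 + 1 = 1.
  i=1: a_1=10, p_1 = 10*12 + 1 = 121, q_1 = 10*1 + 0 = 10.
  i=2: a_2=11, p_2 = 11*121 + 12 = 1343, q_2 = 11*10 + 1 = 111.
  i=3: a_3=5, p_3 = 5*1343 + 121 = 6836, q_3 = 5*111 + 10 = 565.
  i=4: a_4=8, p_4 = 8*6836 + 1343 = 56031, q_4 = 8*565 + 111 = 4631.

12/1, 121/10, 1343/111, 6836/565, 56031/4631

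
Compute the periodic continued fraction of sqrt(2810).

[53; (106)]

Write x_i = (sqrt(2810) + m_i)/d_i with (m_0, d_0) = (0, 1). a_0 = floor(sqrt(2810)) = 53, since 53^2 = 2809 <= 2810 < 2916 = 54^2.
Iterate m_{i+1} = d_i*a_i - m_i, d_{i+1} = (2810 - m_{i+1}^2)/d_i, a_{i+1} = floor((a_0 + m_{i+1})/d_{i+1}):
  m_1 = 1*53 - 0 = 53, d_1 = (2810 - 53^2)/1 = 1/1 = 1, a_1 = floor((53 + 53)/1) = 106.
  m_2 = 1*106 - 53 = 53, d_2 = (2810 - 53^2)/1 = 1/1 = 1: (m_2, d_2) = (m_1, d_1) = (53, 1), so from here the quotient a_1 repeats; the period length is 1.
Hence the expansion of sqrt(2810) is a_0 = 53 followed by the repeating block 106 (period 1).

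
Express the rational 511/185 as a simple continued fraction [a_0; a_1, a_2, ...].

Run the Euclidean algorithm on 511 and 185; the successive quotients are the partial quotients a_0, a_1, ... (each step inverts the fractional part left over by the previous one):
  511 = 2*185 + 141, so a_0 = 2.
  185 = 1*141 + 44, so a_1 = 1.
  141 = 3*44 + 9, so a_2 = 3.
  44 = 4*9 + 8, so a_3 = 4.
  9 = 1*8 + 1, so a_4 = 1.
  8 = 8*1 + 0, so a_5 = 8.
The remainder reaches 0 after 6 divisions, so the expansion has 6 partial quotients, read off in order.

[2; 1, 3, 4, 1, 8]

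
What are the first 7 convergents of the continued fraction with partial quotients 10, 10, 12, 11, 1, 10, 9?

Using the convergent recurrence p_i = a_i*p_{i-1} + p_{i-2}, q_i = a_i*q_{i-1} + q_{i-2} with p_{-2}=0, p_{-1}=1, q_{-2}=1, q_{-1}=0:
  i=0: a_0=10, p_0 = 10*1 + 0 = 10, q_0 = 10*0 + 1 = 1.
  i=1: a_1=10, p_1 = 10*10 + 1 = 101, q_1 = 10*1 + 0 = 10.
  i=2: a_2=12, p_2 = 12*101 + 10 = 1222, q_2 = 12*10 + 1 = 121.
  i=3: a_3=11, p_3 = 11*1222 + 101 = 13543, q_3 = 11*121 + 10 = 1341.
  i=4: a_4=1, p_4 = 1*13543 + 1222 = 14765, q_4 = 1*1341 + 121 = 1462.
  i=5: a_5=10, p_5 = 10*14765 + 13543 = 161193, q_5 = 10*1462 + 1341 = 15961.
  i=6: a_6=9, p_6 = 9*161193 + 14765 = 1465502, q_6 = 9*15961 + 1462 = 145111.

10/1, 101/10, 1222/121, 13543/1341, 14765/1462, 161193/15961, 1465502/145111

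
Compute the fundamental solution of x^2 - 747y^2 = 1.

(x, y) = (82, 3)

First expand sqrt(747) as a continued fraction. With x_i = (sqrt(747) + m_i)/d_i and (m_0, d_0) = (0, 1): a_0 = floor(sqrt(747)) = 27, since 27^2 = 729 <= 747 < 784 = 28^2.
Iterate m_{i+1} = d_i*a_i - m_i, d_{i+1} = (747 - m_{i+1}^2)/d_i, a_{i+1} = floor((a_0 + m_{i+1})/d_{i+1}):
  m_1 = 1*27 - 0 = 27, d_1 = (747 - 27^2)/1 = 18/1 = 18, a_1 = floor((27 + 27)/18) = 3.
  m_2 = 18*3 - 27 = 27, d_2 = (747 - 27^2)/18 = 18/18 = 1, a_2 = floor((27 + 27)/1) = 54.
  m_3 = 1*54 - 27 = 27, d_3 = (747 - 27^2)/1 = 18/1 = 18: (m_3, d_3) = (m_1, d_1) = (27, 18), so from here the quotients repeat a_1, a_2; the period length is 2.
So sqrt(747) = [27; (3, 54)] with period length k = 2.
k is even, so the fundamental solution of x^2 - 747y^2 = 1 is (p_{k-1}, q_{k-1}) = (p_1, q_1); compute convergents through index 1.
Convergents (p_i = a_i*p_{i-1} + p_{i-2}, q_i = a_i*q_{i-1} + q_{i-2} with p_{-2}=0, p_{-1}=1, q_{-2}=1, q_{-1}=0):
  i=0: a_0=27, p_0 = 27*1 + 0 = 27, q_0 = 27*0 + 1 = 1.
  i=1: a_1=3, p_1 = 3*27 + 1 = 82, q_1 = 3*1 + 0 = 3.
Check: 82^2 - 747*3^2 = 6724 - 6723 = 1, so (x, y) = (82, 3) solves the equation, and by the theorem it is the least positive solution.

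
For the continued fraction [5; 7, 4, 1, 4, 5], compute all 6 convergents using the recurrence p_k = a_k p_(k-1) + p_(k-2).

5/1, 36/7, 149/29, 185/36, 889/173, 4630/901

Using the convergent recurrence p_i = a_i*p_{i-1} + p_{i-2}, q_i = a_i*q_{i-1} + q_{i-2} with p_{-2}=0, p_{-1}=1, q_{-2}=1, q_{-1}=0:
  i=0: a_0=5, p_0 = 5*1 + 0 = 5, q_0 = 5*0 + 1 = 1.
  i=1: a_1=7, p_1 = 7*5 + 1 = 36, q_1 = 7*1 + 0 = 7.
  i=2: a_2=4, p_2 = 4*36 + 5 = 149, q_2 = 4*7 + 1 = 29.
  i=3: a_3=1, p_3 = 1*149 + 36 = 185, q_3 = 1*29 + 7 = 36.
  i=4: a_4=4, p_4 = 4*185 + 149 = 889, q_4 = 4*36 + 29 = 173.
  i=5: a_5=5, p_5 = 5*889 + 185 = 4630, q_5 = 5*173 + 36 = 901.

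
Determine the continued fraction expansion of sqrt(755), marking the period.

[27; (2, 10, 2, 54)]

Write x_i = (sqrt(755) + m_i)/d_i with (m_0, d_0) = (0, 1). a_0 = floor(sqrt(755)) = 27, since 27^2 = 729 <= 755 < 784 = 28^2.
Iterate m_{i+1} = d_i*a_i - m_i, d_{i+1} = (755 - m_{i+1}^2)/d_i, a_{i+1} = floor((a_0 + m_{i+1})/d_{i+1}):
  m_1 = 1*27 - 0 = 27, d_1 = (755 - 27^2)/1 = 26/1 = 26, a_1 = floor((27 + 27)/26) = 2.
  m_2 = 26*2 - 27 = 25, d_2 = (755 - 25^2)/26 = 130/26 = 5, a_2 = floor((27 + 25)/5) = 10.
  m_3 = 5*10 - 25 = 25, d_3 = (755 - 25^2)/5 = 130/5 = 26, a_3 = floor((27 + 25)/26) = 2.
  m_4 = 26*2 - 25 = 27, d_4 = (755 - 27^2)/26 = 26/26 = 1, a_4 = floor((27 + 27)/1) = 54.
  m_5 = 1*54 - 27 = 27, d_5 = (755 - 27^2)/1 = 26/1 = 26: (m_5, d_5) = (m_1, d_1) = (27, 26), so from here the quotients repeat a_1, ..., a_4; the period length is 4.
Hence the expansion of sqrt(755) is a_0 = 27 followed by the repeating block 2, 10, 2, 54 (period 4).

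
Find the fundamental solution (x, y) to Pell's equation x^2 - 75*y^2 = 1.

First expand sqrt(75) as a continued fraction. With x_i = (sqrt(75) + m_i)/d_i and (m_0, d_0) = (0, 1): a_0 = floor(sqrt(75)) = 8, since 8^2 = 64 <= 75 < 81 = 9^2.
Iterate m_{i+1} = d_i*a_i - m_i, d_{i+1} = (75 - m_{i+1}^2)/d_i, a_{i+1} = floor((a_0 + m_{i+1})/d_{i+1}):
  m_1 = 1*8 - 0 = 8, d_1 = (75 - 8^2)/1 = 11/1 = 11, a_1 = floor((8 + 8)/11) = 1.
  m_2 = 11*1 - 8 = 3, d_2 = (75 - 3^2)/11 = 66/11 = 6, a_2 = floor((8 + 3)/6) = 1.
  m_3 = 6*1 - 3 = 3, d_3 = (75 - 3^2)/6 = 66/6 = 11, a_3 = floor((8 + 3)/11) = 1.
  m_4 = 11*1 - 3 = 8, d_4 = (75 - 8^2)/11 = 11/11 = 1, a_4 = floor((8 + 8)/1) = 16.
  m_5 = 1*16 - 8 = 8, d_5 = (75 - 8^2)/1 = 11/1 = 11: (m_5, d_5) = (m_1, d_1) = (8, 11), so from here the quotients repeat a_1, ..., a_4; the period length is 4.
So sqrt(75) = [8; (1, 1, 1, 16)] with period length k = 4.
k is even, so the fundamental solution of x^2 - 75y^2 = 1 is (p_{k-1}, q_{k-1}) = (p_3, q_3); compute convergents through index 3.
Convergents (p_i = a_i*p_{i-1} + p_{i-2}, q_i = a_i*q_{i-1} + q_{i-2} with p_{-2}=0, p_{-1}=1, q_{-2}=1, q_{-1}=0):
  i=0: a_0=8, p_0 = 8*1 + 0 = 8, q_0 = 8*0 + 1 = 1.
  i=1: a_1=1, p_1 = 1*8 + 1 = 9, q_1 = 1*1 + 0 = 1.
  i=2: a_2=1, p_2 = 1*9 + 8 = 17, q_2 = 1*1 + 1 = 2.
  i=3: a_3=1, p_3 = 1*17 + 9 = 26, q_3 = 1*2 + 1 = 3.
Check: 26^2 - 75*3^2 = 676 - 675 = 1, so (x, y) = (26, 3) solves the equation, and by the theorem it is the least positive solution.

(x, y) = (26, 3)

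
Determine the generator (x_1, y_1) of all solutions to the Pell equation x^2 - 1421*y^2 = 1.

First expand sqrt(1421) as a continued fraction. With x_i = (sqrt(1421) + m_i)/d_i and (m_0, d_0) = (0, 1): a_0 = floor(sqrt(1421)) = 37, since 37^2 = 1369 <= 1421 < 1444 = 38^2.
Iterate m_{i+1} = d_i*a_i - m_i, d_{i+1} = (1421 - m_{i+1}^2)/d_i, a_{i+1} = floor((a_0 + m_{i+1})/d_{i+1}):
  m_1 = 1*37 - 0 = 37, d_1 = (1421 - 37^2)/1 = 52/1 = 52, a_1 = floor((37 + 37)/52) = 1.
  m_2 = 52*1 - 37 = 15, d_2 = (1421 - 15^2)/52 = 1196/52 = 23, a_2 = floor((37 + 15)/23) = 2.
  m_3 = 23*2 - 15 = 31, d_3 = (1421 - 31^2)/23 = 460/23 = 20, a_3 = floor((37 + 31)/20) = 3.
  m_4 = 20*3 - 31 = 29, d_4 = (1421 - 29^2)/20 = 580/20 = 29, a_4 = floor((37 + 29)/29) = 2.
  m_5 = 29*2 - 29 = 29, d_5 = (1421 - 29^2)/29 = 580/29 = 20, a_5 = floor((37 + 29)/20) = 3.
  m_6 = 20*3 - 29 = 31, d_6 = (1421 - 31^2)/20 = 460/20 = 23, a_6 = floor((37 + 31)/23) = 2.
  m_7 = 23*2 - 31 = 15, d_7 = (1421 - 15^2)/23 = 1196/23 = 52, a_7 = floor((37 + 15)/52) = 1.
  m_8 = 52*1 - 15 = 37, d_8 = (1421 - 37^2)/52 = 52/52 = 1, a_8 = floor((37 + 37)/1) = 74.
  m_9 = 1*74 - 37 = 37, d_9 = (1421 - 37^2)/1 = 52/1 = 52: (m_9, d_9) = (m_1, d_1) = (37, 52), so from here the quotients repeat a_1, ..., a_8; the period length is 8.
So sqrt(1421) = [37; (1, 2, 3, 2, 3, 2, 1, 74)] with period length k = 8.
k is even, so the fundamental solution of x^2 - 1421y^2 = 1 is (p_{k-1}, q_{k-1}) = (p_7, q_7); compute convergents through index 7.
Convergents (p_i = a_i*p_{i-1} + p_{i-2}, q_i = a_i*q_{i-1} + q_{i-2} with p_{-2}=0, p_{-1}=1, q_{-2}=1, q_{-1}=0):
  i=0: a_0=37, p_0 = 37*1 + 0 = 37, q_0 = 37*0 + 1 = 1.
  i=1: a_1=1, p_1 = 1*37 + 1 = 38, q_1 = 1*1 + 0 = 1.
  i=2: a_2=2, p_2 = 2*38 + 37 = 113, q_2 = 2*1 + 1 = 3.
  i=3: a_3=3, p_3 = 3*113 + 38 = 377, q_3 = 3*3 + 1 = 10.
  i=4: a_4=2, p_4 = 2*377 + 113 = 867, q_4 = 2*10 + 3 = 23.
  i=5: a_5=3, p_5 = 3*867 + 377 = 2978, q_5 = 3*23 + 10 = 79.
  i=6: a_6=2, p_6 = 2*2978 + 867 = 6823, q_6 = 2*79 + 23 = 181.
  i=7: a_7=1, p_7 = 1*6823 + 2978 = 9801, q_7 = 1*181 + 79 = 260.
Check: 9801^2 - 1421*260^2 = 96059601 - 96059600 = 1, so (x, y) = (9801, 260) solves the equation, and by the theorem it is the least positive solution.

(x, y) = (9801, 260)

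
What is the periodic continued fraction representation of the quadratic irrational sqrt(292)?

Write x_i = (sqrt(292) + m_i)/d_i with (m_0, d_0) = (0, 1). a_0 = floor(sqrt(292)) = 17, since 17^2 = 289 <= 292 < 324 = 18^2.
Iterate m_{i+1} = d_i*a_i - m_i, d_{i+1} = (292 - m_{i+1}^2)/d_i, a_{i+1} = floor((a_0 + m_{i+1})/d_{i+1}):
  m_1 = 1*17 - 0 = 17, d_1 = (292 - 17^2)/1 = 3/1 = 3, a_1 = floor((17 + 17)/3) = 11.
  m_2 = 3*11 - 17 = 16, d_2 = (292 - 16^2)/3 = 36/3 = 12, a_2 = floor((17 + 16)/12) = 2.
  m_3 = 12*2 - 16 = 8, d_3 = (292 - 8^2)/12 = 228/12 = 19, a_3 = floor((17 + 8)/19) = 1.
  m_4 = 19*1 - 8 = 11, d_4 = (292 - 11^2)/19 = 171/19 = 9, a_4 = floor((17 + 11)/9) = 3.
  m_5 = 9*3 - 11 = 16, d_5 = (292 - 16^2)/9 = 36/9 = 4, a_5 = floor((17 + 16)/4) = 8.
  m_6 = 4*8 - 16 = 16, d_6 = (292 - 16^2)/4 = 36/4 = 9, a_6 = floor((17 + 16)/9) = 3.
  m_7 = 9*3 - 16 = 11, d_7 = (292 - 11^2)/9 = 171/9 = 19, a_7 = floor((17 + 11)/19) = 1.
  m_8 = 19*1 - 11 = 8, d_8 = (292 - 8^2)/19 = 228/19 = 12, a_8 = floor((17 + 8)/12) = 2.
  m_9 = 12*2 - 8 = 16, d_9 = (292 - 16^2)/12 = 36/12 = 3, a_9 = floor((17 + 16)/3) = 11.
  m_10 = 3*11 - 16 = 17, d_10 = (292 - 17^2)/3 = 3/3 = 1, a_10 = floor((17 + 17)/1) = 34.
  m_11 = 1*34 - 17 = 17, d_11 = (292 - 17^2)/1 = 3/1 = 3: (m_11, d_11) = (m_1, d_1) = (17, 3), so from here the quotients repeat a_1, ..., a_10; the period length is 10.
Hence the expansion of sqrt(292) is a_0 = 17 followed by the repeating block 11, 2, 1, 3, 8, 3, 1, 2, 11, 34 (period 10).

[17; (11, 2, 1, 3, 8, 3, 1, 2, 11, 34)]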